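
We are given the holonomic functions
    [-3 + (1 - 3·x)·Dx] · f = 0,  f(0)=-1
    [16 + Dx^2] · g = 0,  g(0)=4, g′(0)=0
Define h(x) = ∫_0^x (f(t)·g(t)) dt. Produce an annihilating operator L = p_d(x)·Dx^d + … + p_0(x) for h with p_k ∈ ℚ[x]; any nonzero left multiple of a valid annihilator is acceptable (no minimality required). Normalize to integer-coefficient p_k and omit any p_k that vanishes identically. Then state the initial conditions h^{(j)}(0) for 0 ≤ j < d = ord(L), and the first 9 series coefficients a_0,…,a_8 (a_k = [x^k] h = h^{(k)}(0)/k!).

L = (-16 + 48·x)·Dx + 6·Dx^2 + (-1 + 3·x)·Dx^3  (order 3).
h: a_k = 0, -4, -6, -4/3, -3, -236/15, -118/3, -30836/315, -7709/30, …
ICs: h(0) = 0, h′(0) = -4, h′′(0) = -12.

f: a_k = -1, -3, -9, -27, -81, -243, -729, -2187, -6561, …
g: a_k = 4, 0, -32, 0, 128/3, 0, -1024/45, 0, 2048/315, …
f·g: L₀ = L_f ⊗_s L_g, ord ≤ 1·2.
h=∫₀ˣh₀: take L = L₀·Dx.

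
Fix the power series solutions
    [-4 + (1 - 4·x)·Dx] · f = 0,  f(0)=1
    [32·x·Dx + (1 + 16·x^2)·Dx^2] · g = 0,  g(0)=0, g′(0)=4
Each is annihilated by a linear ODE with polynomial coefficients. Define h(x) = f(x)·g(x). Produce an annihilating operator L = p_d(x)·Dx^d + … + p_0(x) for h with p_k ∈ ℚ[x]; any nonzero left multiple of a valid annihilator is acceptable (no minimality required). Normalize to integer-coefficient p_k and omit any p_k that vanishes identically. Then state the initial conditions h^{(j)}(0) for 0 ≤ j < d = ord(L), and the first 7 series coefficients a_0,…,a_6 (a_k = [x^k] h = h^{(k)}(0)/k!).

f: a_k = 1, 4, 16, 64, 256, 1024, 4096, …
g: a_k = 0, 4, 0, -64/3, 0, 1024/5, 0, …
Sym-product of L_f,L_g gives L₀ (≤ ord 2).
L = 128·x + (8 - 32·x + 256·x^2)·Dx + (-1 + 4·x - 16·x^2 + 64·x^3)·Dx^2  (order 2).
h: a_k = 0, 4, 16, 128/3, 512/3, 13312/15, 53248/15, …
ICs: h(0) = 0, h′(0) = 4.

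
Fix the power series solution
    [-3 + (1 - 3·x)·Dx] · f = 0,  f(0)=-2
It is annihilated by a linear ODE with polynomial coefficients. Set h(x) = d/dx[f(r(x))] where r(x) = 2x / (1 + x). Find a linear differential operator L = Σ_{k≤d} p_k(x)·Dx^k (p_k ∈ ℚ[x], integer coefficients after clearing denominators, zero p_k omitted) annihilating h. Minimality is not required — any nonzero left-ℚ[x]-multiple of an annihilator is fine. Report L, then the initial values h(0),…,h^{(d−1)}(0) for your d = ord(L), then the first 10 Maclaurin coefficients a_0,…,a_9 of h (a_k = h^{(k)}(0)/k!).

L = 10 + (-1 + 5·x)·Dx  (order 1).
h: a_k = -12, -120, -900, -6000, -37500, -225000, -1312500, -7500000, -42187500, -234375000, …
ICs: h(0) = -12.

f: a_k = -2, -6, -18, -54, -162, -486, -1458, -4374, -13122, -39366, …
Substitute x→r, Dx→(1/r')Dx; clear ⇒ L₀.
Differentiate: ansatz ord ≤ ord L₀ ⇒ L.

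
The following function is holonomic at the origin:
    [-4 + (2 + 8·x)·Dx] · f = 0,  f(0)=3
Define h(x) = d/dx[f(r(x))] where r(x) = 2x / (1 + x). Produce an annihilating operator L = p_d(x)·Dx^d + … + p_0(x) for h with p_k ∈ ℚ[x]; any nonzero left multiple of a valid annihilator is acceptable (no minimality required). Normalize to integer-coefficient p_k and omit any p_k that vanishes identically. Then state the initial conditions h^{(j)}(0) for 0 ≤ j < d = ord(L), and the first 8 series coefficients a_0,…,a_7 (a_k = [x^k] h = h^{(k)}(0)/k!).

L = (-6 - 18·x) + (-1 - 10·x - 9·x^2)·Dx  (order 1).
h: a_k = 12, -72, 468, -3408, 26460, -212760, 1747620, -14562720, …
ICs: h(0) = 12.

f: a_k = 3, 6, -6, 12, -30, 84, -252, 792, …
f∘r: x↦r, Dx↦Dx/r' in L_f ⇒ L₀.
Derive L from L₀ (diff closure).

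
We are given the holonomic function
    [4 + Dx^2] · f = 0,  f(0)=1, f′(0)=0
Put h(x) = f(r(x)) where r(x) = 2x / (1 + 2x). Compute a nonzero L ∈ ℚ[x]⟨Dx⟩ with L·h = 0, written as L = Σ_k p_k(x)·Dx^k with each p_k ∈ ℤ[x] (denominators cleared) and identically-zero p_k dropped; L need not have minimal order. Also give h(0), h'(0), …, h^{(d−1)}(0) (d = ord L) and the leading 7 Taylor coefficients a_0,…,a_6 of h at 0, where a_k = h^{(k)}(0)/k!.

f: a_k = 1, 0, -2, 0, 2/3, 0, -4/45, …
f∘r: x↦r, Dx↦Dx/r' in L_f ⇒ L₀.
L = 16 + (4 + 24·x + 48·x^2 + 32·x^3)·Dx + (1 + 8·x + 24·x^2 + 32·x^3 + 16·x^4)·Dx^2  (order 2).
h: a_k = 1, 0, -8, 32, -256/3, 512/3, -9856/45, …
ICs: h(0) = 1, h′(0) = 0.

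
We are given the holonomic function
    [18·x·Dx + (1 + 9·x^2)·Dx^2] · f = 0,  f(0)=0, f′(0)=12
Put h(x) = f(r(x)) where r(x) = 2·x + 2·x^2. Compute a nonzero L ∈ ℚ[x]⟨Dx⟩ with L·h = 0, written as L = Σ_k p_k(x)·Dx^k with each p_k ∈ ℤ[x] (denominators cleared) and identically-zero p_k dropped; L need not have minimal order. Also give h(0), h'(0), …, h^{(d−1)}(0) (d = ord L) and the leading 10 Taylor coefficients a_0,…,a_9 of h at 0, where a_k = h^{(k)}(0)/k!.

f: a_k = 0, 12, 0, -36, 0, 972/5, 0, -8748/7, 0, 8748, …
Substitute x→r, Dx→(1/r')Dx; clear ⇒ L₀.
L = (-2 + 72·x + 288·x^2 + 432·x^3 + 216·x^4)·Dx + (1 + 2·x + 36·x^2 + 144·x^3 + 180·x^4 + 72·x^5)·Dx^2  (order 2).
h: a_k = 0, 24, 24, -288, -864, 26784/5, 30816, -684288/7, -1057536, 1150848, …
ICs: h(0) = 0, h′(0) = 24.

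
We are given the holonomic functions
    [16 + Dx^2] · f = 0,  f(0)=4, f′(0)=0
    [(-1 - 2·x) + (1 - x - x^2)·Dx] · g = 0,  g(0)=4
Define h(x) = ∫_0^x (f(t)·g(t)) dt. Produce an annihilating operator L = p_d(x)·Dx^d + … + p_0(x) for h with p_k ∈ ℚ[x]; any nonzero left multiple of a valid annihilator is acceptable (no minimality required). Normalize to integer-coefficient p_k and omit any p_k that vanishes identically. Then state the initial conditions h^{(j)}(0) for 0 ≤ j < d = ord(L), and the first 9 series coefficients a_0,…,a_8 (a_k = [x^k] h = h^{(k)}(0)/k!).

f: a_k = 4, 0, -32, 0, 128/3, 0, -1024/45, 0, 2048/315, …
g: a_k = 4, 4, 8, 12, 20, 32, 52, 84, 136, …
Sym-product of L_f,L_g gives L₀ (≤ ord 2).
Integrate: L := L₀·Dx.
L = (-14 + 16·x + 16·x^2)·Dx + (2 + 4·x)·Dx^2 + (-1 + x + x^2)·Dx^3  (order 3).
h: a_k = 0, 16, 8, -32, -20, -16/15, -128/9, -1168/45, -1502/45, …
ICs: h(0) = 0, h′(0) = 16, h′′(0) = 16.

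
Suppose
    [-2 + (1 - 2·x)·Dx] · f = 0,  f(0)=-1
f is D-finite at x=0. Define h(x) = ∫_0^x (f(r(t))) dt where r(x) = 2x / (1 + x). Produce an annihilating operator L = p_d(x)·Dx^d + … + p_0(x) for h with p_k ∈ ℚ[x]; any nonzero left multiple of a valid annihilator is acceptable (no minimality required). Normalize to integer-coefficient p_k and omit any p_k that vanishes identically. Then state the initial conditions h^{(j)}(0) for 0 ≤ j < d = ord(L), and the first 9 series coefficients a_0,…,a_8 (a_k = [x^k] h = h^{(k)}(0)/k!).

f: a_k = -1, -2, -4, -8, -16, -32, -64, -128, -256, …
Change of var in L_f (x↦r) gives L₀.
h=∫₀ˣh₀: take L = L₀·Dx.
L = 4·Dx + (-1 + 2·x + 3·x^2)·Dx^2  (order 2).
h: a_k = 0, -1, -2, -4, -9, -108/5, -54, -972/7, -729/2, …
ICs: h(0) = 0, h′(0) = -1.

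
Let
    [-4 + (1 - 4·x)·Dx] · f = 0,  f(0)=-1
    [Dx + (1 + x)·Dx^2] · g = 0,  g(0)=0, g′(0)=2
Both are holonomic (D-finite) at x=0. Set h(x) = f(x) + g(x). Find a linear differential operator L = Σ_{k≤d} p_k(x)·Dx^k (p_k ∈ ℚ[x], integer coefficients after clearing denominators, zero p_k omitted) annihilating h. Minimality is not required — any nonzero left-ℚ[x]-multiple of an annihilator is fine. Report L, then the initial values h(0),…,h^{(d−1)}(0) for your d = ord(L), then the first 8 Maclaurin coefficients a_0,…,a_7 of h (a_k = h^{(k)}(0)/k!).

L = (112 + 32·x)·Dx + (94 + 208·x + 64·x^2)·Dx^2 + (-9 + 23·x + 48·x^2 + 16·x^3)·Dx^3  (order 3).
h: a_k = -1, -2, -17, -190/3, -513/2, -5118/5, -12289/3, -114686/7, …
ICs: h(0) = -1, h′(0) = -2, h′′(0) = -34.

f: a_k = -1, -4, -16, -64, -256, -1024, -4096, -16384, …
g: a_k = 0, 2, -1, 2/3, -1/2, 2/5, -1/3, 2/7, …
f+g: L₀ = lclm(L_f,L_g), ord ≤ 1+2.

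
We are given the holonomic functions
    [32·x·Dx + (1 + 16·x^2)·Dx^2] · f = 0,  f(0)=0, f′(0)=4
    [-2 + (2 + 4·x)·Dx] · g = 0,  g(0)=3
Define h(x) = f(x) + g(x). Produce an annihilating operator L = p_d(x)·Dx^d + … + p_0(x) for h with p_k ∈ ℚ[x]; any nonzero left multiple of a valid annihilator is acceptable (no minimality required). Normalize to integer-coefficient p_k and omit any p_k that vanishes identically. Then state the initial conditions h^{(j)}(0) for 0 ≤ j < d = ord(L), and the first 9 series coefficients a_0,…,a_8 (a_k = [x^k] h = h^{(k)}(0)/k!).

f: a_k = 0, 4, 0, -64/3, 0, 1024/5, 0, -16384/7, 0, …
g: a_k = 3, 3, -3/2, 3/2, -15/8, 21/8, -63/16, 99/16, -1287/128, …
Weyl lclm of L_f,L_g ⇒ L₀ (ord ≤ 3).
L = (-32 - 160·x + 1536·x^2 + 1536·x^3)·Dx + (-35 - 128·x + 1312·x^2 + 6144·x^3 + 5376·x^4)·Dx^2 + (-1 + 30·x + 96·x^2 + 576·x^3 + 1792·x^4 + 1536·x^5)·Dx^3  (order 3).
h: a_k = 3, 7, -3/2, -119/6, -15/8, 8297/40, -63/16, -261451/112, -1287/128, …
ICs: h(0) = 3, h′(0) = 7, h′′(0) = -3.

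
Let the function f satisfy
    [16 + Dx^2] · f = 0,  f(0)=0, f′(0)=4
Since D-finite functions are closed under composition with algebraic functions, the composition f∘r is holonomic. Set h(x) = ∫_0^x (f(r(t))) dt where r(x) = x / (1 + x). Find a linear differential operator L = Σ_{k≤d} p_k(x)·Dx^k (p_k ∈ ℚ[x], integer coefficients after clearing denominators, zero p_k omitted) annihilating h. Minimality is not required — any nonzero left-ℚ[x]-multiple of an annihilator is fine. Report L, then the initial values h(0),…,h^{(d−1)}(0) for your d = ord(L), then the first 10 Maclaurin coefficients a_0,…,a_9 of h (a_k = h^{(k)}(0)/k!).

f: a_k = 0, 4, 0, -32/3, 0, 128/15, 0, -1024/315, 0, 2048/2835, …
Change of var in L_f (x↦r) gives L₀.
h=∫h₀ ⇒ L = L₀·Dx.
L = 16·Dx + (2 + 6·x + 6·x^2 + 2·x^3)·Dx^2 + (1 + 4·x + 6·x^2 + 4·x^3 + x^4)·Dx^3  (order 3).
h: a_k = 0, 0, 2, -4/3, -5/3, 28/5, -386/45, 60/7, -2461/630, -2516/405, …
ICs: h(0) = 0, h′(0) = 0, h′′(0) = 4.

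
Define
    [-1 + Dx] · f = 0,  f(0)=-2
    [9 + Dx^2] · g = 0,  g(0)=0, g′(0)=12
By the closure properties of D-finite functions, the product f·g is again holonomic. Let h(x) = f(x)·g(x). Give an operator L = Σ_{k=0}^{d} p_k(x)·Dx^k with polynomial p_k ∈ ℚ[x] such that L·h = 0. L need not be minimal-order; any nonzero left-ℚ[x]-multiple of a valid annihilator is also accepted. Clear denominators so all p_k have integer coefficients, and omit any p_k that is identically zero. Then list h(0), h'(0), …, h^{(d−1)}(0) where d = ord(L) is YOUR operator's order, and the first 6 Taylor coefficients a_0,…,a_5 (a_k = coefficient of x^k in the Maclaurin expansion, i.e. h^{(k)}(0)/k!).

f: a_k = -2, -2, -1, -1/3, -1/12, -1/60, …
g: a_k = 0, 12, 0, -18, 0, 81/10, …
Sym-product of L_f,L_g gives L₀ (≤ ord 2).
L = 10 - 2·Dx + Dx^2  (order 2).
h: a_k = 0, -24, -24, 24, 32, 4/5, …
ICs: h(0) = 0, h′(0) = -24.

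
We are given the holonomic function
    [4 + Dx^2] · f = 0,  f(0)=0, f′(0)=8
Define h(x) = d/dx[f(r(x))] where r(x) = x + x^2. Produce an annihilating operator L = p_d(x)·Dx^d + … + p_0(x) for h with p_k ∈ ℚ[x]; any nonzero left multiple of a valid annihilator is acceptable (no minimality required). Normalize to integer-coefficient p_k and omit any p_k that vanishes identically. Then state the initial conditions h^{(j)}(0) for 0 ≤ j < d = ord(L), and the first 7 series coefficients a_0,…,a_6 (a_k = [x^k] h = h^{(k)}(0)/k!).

L = (16 + 32·x + 96·x^2 + 128·x^3 + 64·x^4) + (-6 - 12·x)·Dx + (1 + 4·x + 4·x^2)·Dx^2  (order 2).
h: a_k = 8, 16, -16, -64, -224/3, 0, 3328/45, …
ICs: h(0) = 8, h′(0) = 16.

f: a_k = 0, 8, 0, -16/3, 0, 16/15, 0, …
h₀=f(r): pull back L_f along r ⇒ L₀.
h₀' ⇒ L via d/dx closure of L₀.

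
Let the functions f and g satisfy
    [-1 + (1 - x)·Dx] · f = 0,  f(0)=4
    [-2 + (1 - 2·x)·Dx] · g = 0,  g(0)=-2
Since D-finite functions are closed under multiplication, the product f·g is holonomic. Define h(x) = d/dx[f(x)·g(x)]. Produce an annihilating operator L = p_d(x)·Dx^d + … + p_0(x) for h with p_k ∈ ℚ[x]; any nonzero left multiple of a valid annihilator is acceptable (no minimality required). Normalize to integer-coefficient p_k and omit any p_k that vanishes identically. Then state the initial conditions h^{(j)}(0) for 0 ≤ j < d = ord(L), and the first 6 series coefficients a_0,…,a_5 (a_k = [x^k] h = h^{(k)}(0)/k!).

L = (14 - 36·x + 24·x^2) + (-3 + 13·x - 18·x^2 + 8·x^3)·Dx  (order 1).
h: a_k = -24, -112, -360, -992, -2520, -6096, …
ICs: h(0) = -24.

f: a_k = 4, 4, 4, 4, 4, 4, …
g: a_k = -2, -4, -8, -16, -32, -64, …
h₀=f·g: eliminate ⇒ L₀, order ≤ 1·1.
Derive L from L₀ (diff closure).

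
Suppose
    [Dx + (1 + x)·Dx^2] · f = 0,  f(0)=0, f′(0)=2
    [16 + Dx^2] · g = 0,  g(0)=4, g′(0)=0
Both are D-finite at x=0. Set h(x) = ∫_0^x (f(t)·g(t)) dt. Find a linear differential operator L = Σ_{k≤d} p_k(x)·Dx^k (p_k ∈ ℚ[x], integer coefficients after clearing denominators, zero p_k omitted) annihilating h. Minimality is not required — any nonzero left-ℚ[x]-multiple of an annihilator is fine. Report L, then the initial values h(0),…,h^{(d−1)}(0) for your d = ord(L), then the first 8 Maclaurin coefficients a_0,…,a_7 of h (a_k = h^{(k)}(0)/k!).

L = (15072 + 62976·x + 97024·x^2 + 65536·x^3 + 16384·x^4)·Dx + (1984 + 6080·x + 6144·x^2 + 2048·x^3)·Dx^2 + (1950 + 8000·x + 12192·x^2 + 8192·x^3 + 2048·x^4)·Dx^3 + (124 + 380·x + 384·x^2 + 128·x^3)·Dx^4 + (63 + 254·x + 383·x^2 + 256·x^3 + 64·x^4)·Dx^5  (order 5).
h: a_k = 0, 0, 4, -4/3, -46/3, 6, 164/15, -4, …
ICs: h(0) = 0, h′(0) = 0, h′′(0) = 8, h′′′(0) = -8, h′′′′(0) = -368.

f: a_k = 0, 2, -1, 2/3, -1/2, 2/5, -1/3, 2/7, …
g: a_k = 4, 0, -32, 0, 128/3, 0, -1024/45, 0, …
h₀=f·g: eliminate ⇒ L₀, order ≤ 2·2.
Integrate: L := L₀·Dx.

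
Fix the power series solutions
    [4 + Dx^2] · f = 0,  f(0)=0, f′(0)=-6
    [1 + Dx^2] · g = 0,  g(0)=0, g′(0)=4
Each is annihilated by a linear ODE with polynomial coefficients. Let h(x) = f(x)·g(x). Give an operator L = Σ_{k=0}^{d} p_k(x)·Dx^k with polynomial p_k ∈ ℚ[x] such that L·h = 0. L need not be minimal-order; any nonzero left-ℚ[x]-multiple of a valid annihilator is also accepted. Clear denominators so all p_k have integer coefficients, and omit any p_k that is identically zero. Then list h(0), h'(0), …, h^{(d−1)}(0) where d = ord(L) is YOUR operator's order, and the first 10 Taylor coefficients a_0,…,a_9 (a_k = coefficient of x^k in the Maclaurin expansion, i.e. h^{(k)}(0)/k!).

f: a_k = 0, -6, 0, 4, 0, -4/5, 0, 8/105, 0, -4/945, …
g: a_k = 0, 4, 0, -2/3, 0, 1/30, 0, -1/1260, 0, 1/90720, …
Product ⇒ symmetric product L₀, ord ≤ 4.
L = 9 + 10·Dx^2 + Dx^4  (order 4).
h: a_k = 0, 0, -24, 0, 20, 0, -91/15, 0, 41/42, 0, …
ICs: h(0) = 0, h′(0) = 0, h′′(0) = -48, h′′′(0) = 0.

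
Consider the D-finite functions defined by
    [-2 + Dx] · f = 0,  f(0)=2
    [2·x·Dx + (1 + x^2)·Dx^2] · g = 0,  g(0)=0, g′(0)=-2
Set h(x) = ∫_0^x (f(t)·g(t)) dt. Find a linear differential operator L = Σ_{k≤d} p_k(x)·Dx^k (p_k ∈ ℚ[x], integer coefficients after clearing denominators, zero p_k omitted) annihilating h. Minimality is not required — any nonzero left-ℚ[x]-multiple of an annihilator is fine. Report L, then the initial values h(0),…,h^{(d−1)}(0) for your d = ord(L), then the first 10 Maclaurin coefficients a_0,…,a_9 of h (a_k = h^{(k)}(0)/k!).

L = (4 - 4·x + 4·x^2)·Dx + (-4 + 2·x - 4·x^2)·Dx^2 + (1 + x^2)·Dx^3  (order 3).
h: a_k = 0, 0, -2, -8/3, -5/3, -8/15, -2/15, -8/63, -13/210, 104/2835, …
ICs: h(0) = 0, h′(0) = 0, h′′(0) = -4.

f: a_k = 2, 4, 4, 8/3, 4/3, 8/15, 8/45, 16/315, 4/315, 8/2835, …
g: a_k = 0, -2, 0, 2/3, 0, -2/5, 0, 2/7, 0, -2/9, …
Sym-product of L_f,L_g gives L₀ (≤ ord 2).
h=∫₀ˣh₀: take L = L₀·Dx.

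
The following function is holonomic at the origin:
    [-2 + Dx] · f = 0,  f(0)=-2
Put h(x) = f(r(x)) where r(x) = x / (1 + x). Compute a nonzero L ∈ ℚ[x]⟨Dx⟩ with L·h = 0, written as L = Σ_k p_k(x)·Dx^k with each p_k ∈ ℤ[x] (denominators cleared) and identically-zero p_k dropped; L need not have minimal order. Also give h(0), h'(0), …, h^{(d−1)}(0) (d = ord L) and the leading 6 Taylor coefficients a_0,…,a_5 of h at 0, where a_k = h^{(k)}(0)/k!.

f: a_k = -2, -4, -4, -8/3, -4/3, -8/15, …
Substitute x→r, Dx→(1/r')Dx; clear ⇒ L₀.
L = -2 + (1 + 2·x + x^2)·Dx  (order 1).
h: a_k = -2, -4, 0, 4/3, -4/3, 4/5, …
ICs: h(0) = -2.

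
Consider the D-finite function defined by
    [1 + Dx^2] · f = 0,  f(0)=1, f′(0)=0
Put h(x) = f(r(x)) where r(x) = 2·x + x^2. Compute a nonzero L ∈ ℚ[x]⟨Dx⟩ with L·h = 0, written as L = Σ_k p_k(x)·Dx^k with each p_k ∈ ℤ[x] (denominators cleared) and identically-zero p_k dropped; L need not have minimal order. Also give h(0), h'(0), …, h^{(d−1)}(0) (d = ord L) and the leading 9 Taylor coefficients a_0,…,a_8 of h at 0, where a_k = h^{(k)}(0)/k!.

f: a_k = 1, 0, -1/2, 0, 1/24, 0, -1/720, 0, 1/40320, …
L₀ from L_f via x↦r, Dx↦r'^{-1}Dx.
L = (4 + 12·x + 12·x^2 + 4·x^3) - Dx + (1 + x)·Dx^2  (order 2).
h: a_k = 1, 0, -2, -2, 1/6, 4/3, 41/45, 1/15, -719/2520, …
ICs: h(0) = 1, h′(0) = 0.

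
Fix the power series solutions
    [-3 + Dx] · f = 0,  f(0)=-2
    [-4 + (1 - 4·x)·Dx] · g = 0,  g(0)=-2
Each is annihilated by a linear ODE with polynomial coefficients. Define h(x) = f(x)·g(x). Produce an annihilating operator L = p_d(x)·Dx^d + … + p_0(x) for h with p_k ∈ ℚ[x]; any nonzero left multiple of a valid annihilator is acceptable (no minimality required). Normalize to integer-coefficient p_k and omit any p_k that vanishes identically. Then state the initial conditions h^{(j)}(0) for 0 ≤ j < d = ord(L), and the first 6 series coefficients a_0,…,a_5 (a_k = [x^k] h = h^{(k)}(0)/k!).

L = (7 - 12·x) + (-1 + 4·x)·Dx  (order 1).
h: a_k = 4, 28, 130, 538, 4331/2, 86701/10, …
ICs: h(0) = 4.

f: a_k = -2, -6, -9, -9, -27/4, -81/20, …
g: a_k = -2, -8, -32, -128, -512, -2048, …
f·g: L₀ = L_f ⊗_s L_g, ord ≤ 1·1.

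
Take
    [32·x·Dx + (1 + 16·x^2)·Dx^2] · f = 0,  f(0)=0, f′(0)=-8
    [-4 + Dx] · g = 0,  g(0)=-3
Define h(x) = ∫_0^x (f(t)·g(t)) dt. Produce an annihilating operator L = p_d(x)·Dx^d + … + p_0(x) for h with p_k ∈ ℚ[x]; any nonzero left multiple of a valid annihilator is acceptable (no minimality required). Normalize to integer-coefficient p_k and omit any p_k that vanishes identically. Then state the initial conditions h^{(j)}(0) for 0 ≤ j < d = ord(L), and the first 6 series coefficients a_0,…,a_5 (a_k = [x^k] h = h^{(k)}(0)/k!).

f: a_k = 0, -8, 0, 128/3, 0, -2048/5, …
g: a_k = -3, -12, -24, -32, -32, -128/5, …
Product ⇒ symmetric product L₀, ord ≤ 2.
h=∫h₀ ⇒ L = L₀·Dx.
L = (16 - 128·x + 256·x^2)·Dx + (-8 + 32·x - 128·x^2)·Dx^2 + (1 + 16·x^2)·Dx^3  (order 3).
h: a_k = 0, 0, 12, 32, 16, -256/5, …
ICs: h(0) = 0, h′(0) = 0, h′′(0) = 24.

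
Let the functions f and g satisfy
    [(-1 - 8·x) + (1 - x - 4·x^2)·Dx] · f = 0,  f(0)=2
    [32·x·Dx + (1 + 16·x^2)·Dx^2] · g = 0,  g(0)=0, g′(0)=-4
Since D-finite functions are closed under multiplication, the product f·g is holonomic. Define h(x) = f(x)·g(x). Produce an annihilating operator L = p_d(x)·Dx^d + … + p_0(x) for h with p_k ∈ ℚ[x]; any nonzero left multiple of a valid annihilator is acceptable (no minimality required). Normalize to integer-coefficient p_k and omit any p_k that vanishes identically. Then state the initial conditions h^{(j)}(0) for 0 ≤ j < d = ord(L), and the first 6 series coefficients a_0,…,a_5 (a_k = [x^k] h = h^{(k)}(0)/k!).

L = (8 + 32·x + 384·x^2) + (2 - 16·x + 64·x^2 + 384·x^3)·Dx + (-1 + x - 12·x^2 + 16·x^3 + 64·x^4)·Dx^2  (order 2).
h: a_k = 0, -8, -8, 8/3, -88/3, -6424/15, …
ICs: h(0) = 0, h′(0) = -8.

f: a_k = 2, 2, 10, 18, 58, 130, …
g: a_k = 0, -4, 0, 64/3, 0, -1024/5, …
f·g: L₀ = L_f ⊗_s L_g, ord ≤ 1·2.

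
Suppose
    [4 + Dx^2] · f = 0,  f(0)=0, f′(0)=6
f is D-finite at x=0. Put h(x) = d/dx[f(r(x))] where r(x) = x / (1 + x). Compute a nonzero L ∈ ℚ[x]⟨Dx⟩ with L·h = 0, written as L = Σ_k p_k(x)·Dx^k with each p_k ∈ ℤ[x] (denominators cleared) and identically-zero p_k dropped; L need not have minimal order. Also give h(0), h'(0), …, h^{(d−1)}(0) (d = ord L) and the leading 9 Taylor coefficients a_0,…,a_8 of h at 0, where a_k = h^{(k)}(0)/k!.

f: a_k = 0, 6, 0, -4, 0, 4/5, 0, -8/105, 0, …
f∘r: x↦r, Dx↦Dx/r' in L_f ⇒ L₀.
Differentiate: ansatz ord ≤ ord L₀ ⇒ L.
L = (10 + 12·x + 6·x^2) + (6 + 18·x + 18·x^2 + 6·x^3)·Dx + (1 + 4·x + 6·x^2 + 4·x^3 + x^4)·Dx^2  (order 2).
h: a_k = 6, -12, 6, 24, -86, 180, -4418/15, 6064/15, -49262/105, …
ICs: h(0) = 6, h′(0) = -12.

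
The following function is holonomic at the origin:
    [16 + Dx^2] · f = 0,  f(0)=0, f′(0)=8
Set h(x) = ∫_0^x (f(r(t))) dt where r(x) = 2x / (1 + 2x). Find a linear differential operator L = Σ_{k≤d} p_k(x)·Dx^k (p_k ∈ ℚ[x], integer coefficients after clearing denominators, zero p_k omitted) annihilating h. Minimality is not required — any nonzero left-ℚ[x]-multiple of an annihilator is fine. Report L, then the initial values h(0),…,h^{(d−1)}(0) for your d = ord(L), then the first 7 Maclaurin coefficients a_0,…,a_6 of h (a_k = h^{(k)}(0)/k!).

L = 64·Dx + (4 + 24·x + 48·x^2 + 32·x^3)·Dx^2 + (1 + 8·x + 24·x^2 + 32·x^3 + 16·x^4)·Dx^3  (order 3).
h: a_k = 0, 0, 8, -32/3, -80/3, 896/5, -24704/45, …
ICs: h(0) = 0, h′(0) = 0, h′′(0) = 16.

f: a_k = 0, 8, 0, -64/3, 0, 256/15, 0, …
h₀=f(r): pull back L_f along r ⇒ L₀.
h=∫h₀ ⇒ L = L₀·Dx.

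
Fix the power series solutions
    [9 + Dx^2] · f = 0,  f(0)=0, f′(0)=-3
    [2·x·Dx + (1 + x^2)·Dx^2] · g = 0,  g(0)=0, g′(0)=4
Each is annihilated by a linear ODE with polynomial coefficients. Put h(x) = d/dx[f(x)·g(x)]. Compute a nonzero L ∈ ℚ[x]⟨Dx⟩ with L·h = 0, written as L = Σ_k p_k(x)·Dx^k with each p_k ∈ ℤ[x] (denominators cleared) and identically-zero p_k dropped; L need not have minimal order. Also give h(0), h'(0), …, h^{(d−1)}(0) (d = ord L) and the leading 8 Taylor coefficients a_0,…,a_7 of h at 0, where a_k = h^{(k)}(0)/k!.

L = (20358 + 86886·x^2 + 157437·x^4 + 155520·x^6 + 96228·x^8 + 36450·x^10 + 6561·x^12) + (6372·x + 25596·x^3 + 39960·x^5 + 32400·x^7 + 14580·x^9 + 2916·x^11)·Dx + (3432 + 15828·x^2 + 31110·x^4 + 33588·x^6 + 22032·x^8 + 8424·x^10 + 1458·x^12)·Dx^2 + (708·x + 2844·x^3 + 4440·x^5 + 3600·x^7 + 1620·x^9 + 324·x^11)·Dx^3 + (130 + 686·x^2 + 1513·x^4 + 1812·x^6 + 1260·x^8 + 486·x^10 + 81·x^12)·Dx^4  (order 4).
h: a_k = 0, -24, 0, 88, 0, -99, 0, 78, …
ICs: h(0) = 0, h′(0) = -24, h′′(0) = 0, h′′′(0) = 528.

f: a_k = 0, -3, 0, 9/2, 0, -81/40, 0, 243/560, …
g: a_k = 0, 4, 0, -4/3, 0, 4/5, 0, -4/7, …
Product ⇒ symmetric product L₀, ord ≤ 4.
h₀' ⇒ L via d/dx closure of L₀.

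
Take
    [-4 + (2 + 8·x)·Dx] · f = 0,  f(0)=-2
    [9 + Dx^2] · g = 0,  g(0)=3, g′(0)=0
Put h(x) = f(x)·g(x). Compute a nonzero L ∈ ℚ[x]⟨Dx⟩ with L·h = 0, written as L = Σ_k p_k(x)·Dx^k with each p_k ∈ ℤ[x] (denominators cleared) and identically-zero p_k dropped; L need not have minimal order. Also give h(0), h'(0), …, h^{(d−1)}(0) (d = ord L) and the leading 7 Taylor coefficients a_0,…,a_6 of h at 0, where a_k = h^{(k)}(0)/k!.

f: a_k = -2, -4, 4, -8, 20, -56, 168, …
g: a_k = 3, 0, -27/2, 0, 81/8, 0, -243/80, …
Product ⇒ symmetric product L₀, ord ≤ 2.
L = (21 + 72·x + 144·x^2) + (-4 - 16·x)·Dx + (1 + 8·x + 16·x^2)·Dx^2  (order 2).
h: a_k = -6, -12, 39, 30, -57/4, -201/2, 11223/40, …
ICs: h(0) = -6, h′(0) = -12.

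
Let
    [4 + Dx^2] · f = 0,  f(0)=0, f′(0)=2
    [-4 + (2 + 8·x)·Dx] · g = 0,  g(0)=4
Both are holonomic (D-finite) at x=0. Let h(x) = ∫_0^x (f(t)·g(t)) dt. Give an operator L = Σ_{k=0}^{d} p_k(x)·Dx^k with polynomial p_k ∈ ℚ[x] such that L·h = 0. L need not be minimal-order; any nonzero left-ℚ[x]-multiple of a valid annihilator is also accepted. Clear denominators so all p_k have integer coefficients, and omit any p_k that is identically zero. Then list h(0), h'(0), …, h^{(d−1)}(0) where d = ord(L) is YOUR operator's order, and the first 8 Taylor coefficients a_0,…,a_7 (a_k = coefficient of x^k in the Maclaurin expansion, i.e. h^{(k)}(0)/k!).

L = (16 + 32·x + 64·x^2)·Dx + (-4 - 16·x)·Dx^2 + (1 + 8·x + 16·x^2)·Dx^3  (order 3).
h: a_k = 0, 0, 4, 16/3, -16/3, 64/15, -512/45, 1024/35, …
ICs: h(0) = 0, h′(0) = 0, h′′(0) = 8.

f: a_k = 0, 2, 0, -4/3, 0, 4/15, 0, -8/315, …
g: a_k = 4, 8, -8, 16, -40, 112, -336, 1056, …
h₀=f·g: eliminate ⇒ L₀, order ≤ 2·1.
∫: right-multiply L₀ by Dx.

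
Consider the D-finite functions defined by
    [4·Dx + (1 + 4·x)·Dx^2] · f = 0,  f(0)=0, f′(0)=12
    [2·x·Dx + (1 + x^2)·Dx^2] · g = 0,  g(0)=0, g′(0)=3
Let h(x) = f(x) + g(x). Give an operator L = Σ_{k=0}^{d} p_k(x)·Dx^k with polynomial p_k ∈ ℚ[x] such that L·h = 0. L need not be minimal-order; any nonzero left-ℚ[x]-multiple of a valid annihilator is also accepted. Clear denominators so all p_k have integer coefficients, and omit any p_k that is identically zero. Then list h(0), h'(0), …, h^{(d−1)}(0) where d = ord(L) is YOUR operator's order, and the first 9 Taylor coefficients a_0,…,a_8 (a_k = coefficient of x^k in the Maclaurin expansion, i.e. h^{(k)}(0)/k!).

f: a_k = 0, 12, -24, 64, -192, 3072/5, -2048, 49152/7, -24576, …
g: a_k = 0, 3, 0, -1, 0, 3/5, 0, -3/7, 0, …
h₀=f+g: left-lcm gives L₀, ord ≤ 4.
L = (-4 - 48·x + 12·x^2 + 16·x^3)·Dx + (-17 - 8·x - 45·x^2 + 24·x^3 + 32·x^4)·Dx^2 + (-2 - 7·x + 4·x^2 + x^3 + 6·x^4 + 8·x^5)·Dx^3  (order 3).
h: a_k = 0, 15, -24, 63, -192, 615, -2048, 49149/7, -24576, …
ICs: h(0) = 0, h′(0) = 15, h′′(0) = -48.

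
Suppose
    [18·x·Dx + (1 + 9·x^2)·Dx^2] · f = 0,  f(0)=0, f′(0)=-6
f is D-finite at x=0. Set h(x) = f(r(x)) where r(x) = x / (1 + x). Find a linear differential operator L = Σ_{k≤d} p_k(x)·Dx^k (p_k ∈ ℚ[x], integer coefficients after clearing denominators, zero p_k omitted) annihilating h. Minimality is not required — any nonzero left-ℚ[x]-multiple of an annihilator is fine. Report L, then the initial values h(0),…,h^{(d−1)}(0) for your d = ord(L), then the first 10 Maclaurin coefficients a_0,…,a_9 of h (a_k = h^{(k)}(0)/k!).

f: a_k = 0, -6, 0, 18, 0, -486/5, 0, 4374/7, 0, -4374, …
h₀=f(r): pull back L_f along r ⇒ L₀.
L = (2 + 20·x)·Dx + (1 + 2·x + 10·x^2)·Dx^2  (order 2).
h: a_k = 0, -6, 6, 12, -48, 24/5, 312, -3984/7, -1344, 6816, …
ICs: h(0) = 0, h′(0) = -6.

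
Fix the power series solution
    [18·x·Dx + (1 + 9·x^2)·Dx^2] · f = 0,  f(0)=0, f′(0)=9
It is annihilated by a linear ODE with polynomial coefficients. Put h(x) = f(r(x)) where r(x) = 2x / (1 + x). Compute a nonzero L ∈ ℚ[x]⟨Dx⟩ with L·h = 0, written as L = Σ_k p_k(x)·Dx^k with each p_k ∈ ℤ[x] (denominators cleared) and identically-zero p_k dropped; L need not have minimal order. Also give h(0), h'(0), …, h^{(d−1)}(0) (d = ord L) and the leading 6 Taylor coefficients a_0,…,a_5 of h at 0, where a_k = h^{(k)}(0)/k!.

L = (2 + 74·x)·Dx + (1 + 2·x + 37·x^2)·Dx^2  (order 2).
h: a_k = 0, 18, -18, -198, 630, 16938/5, …
ICs: h(0) = 0, h′(0) = 18.

f: a_k = 0, 9, 0, -27, 0, 729/5, …
h₀=f(r): pull back L_f along r ⇒ L₀.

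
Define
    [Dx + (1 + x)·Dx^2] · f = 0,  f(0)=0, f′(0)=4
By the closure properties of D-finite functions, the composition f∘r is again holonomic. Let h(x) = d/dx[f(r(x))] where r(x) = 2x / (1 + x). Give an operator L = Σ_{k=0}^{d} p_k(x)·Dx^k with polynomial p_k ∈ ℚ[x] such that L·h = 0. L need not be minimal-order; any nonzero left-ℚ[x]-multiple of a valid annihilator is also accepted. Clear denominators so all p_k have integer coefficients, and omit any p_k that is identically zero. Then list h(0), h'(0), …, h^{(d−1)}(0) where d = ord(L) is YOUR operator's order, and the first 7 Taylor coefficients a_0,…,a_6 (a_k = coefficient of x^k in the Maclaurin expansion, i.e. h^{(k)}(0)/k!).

L = (4 + 6·x) + (1 + 4·x + 3·x^2)·Dx  (order 1).
h: a_k = 8, -32, 104, -320, 968, -2912, 8744, …
ICs: h(0) = 8.

f: a_k = 0, 4, -2, 4/3, -1, 4/5, -2/3, …
L₀ from L_f via x↦r, Dx↦r'^{-1}Dx.
h=h₀': d/dx-closure on L₀ ⇒ L.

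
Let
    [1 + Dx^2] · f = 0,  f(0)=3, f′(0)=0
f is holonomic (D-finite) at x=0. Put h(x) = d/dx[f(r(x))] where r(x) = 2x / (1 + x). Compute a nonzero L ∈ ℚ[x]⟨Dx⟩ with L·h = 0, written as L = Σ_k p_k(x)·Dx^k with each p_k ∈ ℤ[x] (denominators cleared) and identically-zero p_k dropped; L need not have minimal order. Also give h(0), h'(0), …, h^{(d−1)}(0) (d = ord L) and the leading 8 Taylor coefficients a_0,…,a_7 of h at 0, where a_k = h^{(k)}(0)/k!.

L = (10 + 12·x + 6·x^2) + (6 + 18·x + 18·x^2 + 6·x^3)·Dx + (1 + 4·x + 6·x^2 + 4·x^3 + x^4)·Dx^2  (order 2).
h: a_k = 0, -12, 36, -64, 80, -308/5, -84/5, 18832/105, …
ICs: h(0) = 0, h′(0) = -12.

f: a_k = 3, 0, -3/2, 0, 1/8, 0, -1/240, 0, …
L₀ from L_f via x↦r, Dx↦r'^{-1}Dx.
Derive L from L₀ (diff closure).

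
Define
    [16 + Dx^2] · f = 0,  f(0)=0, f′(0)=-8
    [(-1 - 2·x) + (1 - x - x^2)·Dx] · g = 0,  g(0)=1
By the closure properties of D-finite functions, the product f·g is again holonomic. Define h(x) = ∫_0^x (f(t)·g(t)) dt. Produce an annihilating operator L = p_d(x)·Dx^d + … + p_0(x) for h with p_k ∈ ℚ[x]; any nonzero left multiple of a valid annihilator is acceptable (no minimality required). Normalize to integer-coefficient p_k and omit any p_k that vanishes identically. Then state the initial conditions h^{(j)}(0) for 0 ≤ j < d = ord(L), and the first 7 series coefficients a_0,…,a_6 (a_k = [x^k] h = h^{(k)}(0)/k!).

L = (-14 + 16·x + 16·x^2)·Dx + (2 + 4·x)·Dx^2 + (-1 + x + x^2)·Dx^3  (order 3).
h: a_k = 0, 0, -4, -8/3, 4/3, -8/15, -12/5, …
ICs: h(0) = 0, h′(0) = 0, h′′(0) = -8.

f: a_k = 0, -8, 0, 64/3, 0, -256/15, 0, …
g: a_k = 1, 1, 2, 3, 5, 8, 13, …
h₀=f·g: eliminate ⇒ L₀, order ≤ 2·1.
∫: right-multiply L₀ by Dx.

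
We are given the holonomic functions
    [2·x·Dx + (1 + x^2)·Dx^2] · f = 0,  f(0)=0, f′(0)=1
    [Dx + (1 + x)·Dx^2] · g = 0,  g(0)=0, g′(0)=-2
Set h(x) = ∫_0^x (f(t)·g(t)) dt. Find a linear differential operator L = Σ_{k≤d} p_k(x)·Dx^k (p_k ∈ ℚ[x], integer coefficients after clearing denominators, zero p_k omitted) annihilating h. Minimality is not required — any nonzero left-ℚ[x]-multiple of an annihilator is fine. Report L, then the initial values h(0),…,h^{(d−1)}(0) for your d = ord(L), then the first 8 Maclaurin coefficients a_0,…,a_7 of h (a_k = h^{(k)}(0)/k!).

f: a_k = 0, 1, 0, -1/3, 0, 1/5, 0, -1/7, …
g: a_k = 0, -2, 1, -2/3, 1/2, -2/5, 1/3, -2/7, …
h₀=f·g: eliminate ⇒ L₀, order ≤ 2·2.
h=∫₀ˣh₀: take L = L₀·Dx.
L = (24 + 44·x + 80·x^2 + 156·x^3 + 120·x^4 + 52·x^5 + 4·x^7)·Dx^2 + (18 + 124·x + 308·x^2 + 484·x^3 + 544·x^4 + 372·x^5 + 140·x^6 + 12·x^7 + 14·x^8)·Dx^3 + (12 + 64·x + 192·x^2 + 312·x^3 + 360·x^4 + 312·x^5 + 192·x^6 + 72·x^7 + 12·x^8 + 8·x^9)·Dx^4 + (5 + 18·x + 37·x^2 + 56·x^3 + 66·x^4 + 60·x^5 + 42·x^6 + 24·x^7 + 9·x^8 + 2·x^9 + x^10)·Dx^5  (order 5).
h: a_k = 0, 0, 0, -2/3, 1/4, 0, 1/36, -26/315, …
ICs: h(0) = 0, h′(0) = 0, h′′(0) = 0, h′′′(0) = -4, h′′′′(0) = 6.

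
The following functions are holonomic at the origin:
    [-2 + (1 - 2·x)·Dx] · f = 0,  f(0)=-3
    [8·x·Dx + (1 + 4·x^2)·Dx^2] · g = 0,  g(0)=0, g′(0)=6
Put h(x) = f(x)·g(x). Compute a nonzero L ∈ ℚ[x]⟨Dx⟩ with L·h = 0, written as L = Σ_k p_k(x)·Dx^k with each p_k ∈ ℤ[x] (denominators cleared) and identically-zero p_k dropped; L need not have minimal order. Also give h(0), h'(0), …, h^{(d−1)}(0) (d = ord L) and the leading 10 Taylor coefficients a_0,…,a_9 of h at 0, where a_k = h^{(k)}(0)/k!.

L = 16·x + (4 - 8·x + 32·x^2)·Dx + (-1 + 2·x - 4·x^2 + 8·x^3)·Dx^2  (order 2).
h: a_k = 0, -18, -36, -48, -96, -1248/5, -2496/5, -29184/35, -58368/35, -134656/35, …
ICs: h(0) = 0, h′(0) = -18.

f: a_k = -3, -6, -12, -24, -48, -96, -192, -384, -768, -1536, …
g: a_k = 0, 6, 0, -8, 0, 96/5, 0, -384/7, 0, 512/3, …
h₀=f·g: eliminate ⇒ L₀, order ≤ 1·2.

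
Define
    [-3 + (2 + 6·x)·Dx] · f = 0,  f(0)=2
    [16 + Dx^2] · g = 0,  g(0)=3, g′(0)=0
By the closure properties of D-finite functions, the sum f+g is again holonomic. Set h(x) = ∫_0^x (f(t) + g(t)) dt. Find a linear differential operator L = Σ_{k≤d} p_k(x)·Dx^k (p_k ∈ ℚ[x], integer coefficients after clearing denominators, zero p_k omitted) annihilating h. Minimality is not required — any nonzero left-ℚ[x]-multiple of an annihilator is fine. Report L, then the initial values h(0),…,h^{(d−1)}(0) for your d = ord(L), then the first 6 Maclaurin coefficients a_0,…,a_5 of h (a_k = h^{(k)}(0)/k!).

f: a_k = 2, 3, -9/4, 27/8, -405/64, 1701/128, …
g: a_k = 3, 0, -24, 0, 32, 0, …
Sum ⇒ L₀ = lclm(L_f,L_g) in ℚ(x)⟨Dx⟩.
∫: right-multiply L₀ by Dx.
L = (-4368 - 18432·x - 27648·x^2)·Dx + (1760 + 17568·x + 55296·x^2 + 55296·x^3)·Dx^2 + (-273 - 1152·x - 1728·x^2)·Dx^3 + (110 + 1098·x + 3456·x^2 + 3456·x^3)·Dx^4  (order 4).
h: a_k = 0, 5, 3/2, -35/4, 27/32, 1643/320, …
ICs: h(0) = 0, h′(0) = 5, h′′(0) = 3, h′′′(0) = -105/2.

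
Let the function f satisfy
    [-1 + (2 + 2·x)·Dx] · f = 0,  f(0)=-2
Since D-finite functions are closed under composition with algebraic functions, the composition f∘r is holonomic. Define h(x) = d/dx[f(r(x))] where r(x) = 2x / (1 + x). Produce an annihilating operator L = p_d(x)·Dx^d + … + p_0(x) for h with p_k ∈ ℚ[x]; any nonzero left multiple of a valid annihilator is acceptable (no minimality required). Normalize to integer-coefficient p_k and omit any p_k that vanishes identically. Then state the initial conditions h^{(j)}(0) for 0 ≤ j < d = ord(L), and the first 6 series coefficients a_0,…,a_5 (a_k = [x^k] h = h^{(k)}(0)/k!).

f: a_k = -2, -1, 1/4, -1/8, 5/64, -7/128, …
Change of var in L_f (x↦r) gives L₀.
h=h₀': d/dx-closure on L₀ ⇒ L.
L = (-3 - 6·x) + (-1 - 4·x - 3·x^2)·Dx  (order 1).
h: a_k = -2, 6, -15, 37, -375/4, 981/4, …
ICs: h(0) = -2.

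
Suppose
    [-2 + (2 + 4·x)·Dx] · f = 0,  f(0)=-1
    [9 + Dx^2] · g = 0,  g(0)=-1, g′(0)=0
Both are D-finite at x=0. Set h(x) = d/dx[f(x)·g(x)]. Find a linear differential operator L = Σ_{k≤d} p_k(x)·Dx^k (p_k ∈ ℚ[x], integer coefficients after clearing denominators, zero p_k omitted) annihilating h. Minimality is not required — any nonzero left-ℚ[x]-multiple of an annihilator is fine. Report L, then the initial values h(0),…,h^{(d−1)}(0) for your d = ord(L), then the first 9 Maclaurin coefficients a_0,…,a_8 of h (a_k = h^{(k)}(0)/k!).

f: a_k = -1, -1, 1/2, -1/2, 5/8, -7/8, 21/16, -33/16, 429/128, …
g: a_k = -1, 0, 9/2, 0, -27/8, 0, 81/80, 0, -729/4480, …
Sym-product of L_f,L_g gives L₀ (≤ ord 2).
h=h₀': d/dx-closure on L₀ ⇒ L.
L = (14 + 84·x + 192·x^2 + 216·x^3 + 108·x^4) + (-1 - 8·x - 18·x^2 - 12·x^3)·Dx + (1 + 7·x + 19·x^2 + 24·x^3 + 12·x^4)·Dx^2  (order 2).
h: a_k = 1, -10, -12, 20, 10, -36/5, -42/5, 312/35, -342/35, …
ICs: h(0) = 1, h′(0) = -10.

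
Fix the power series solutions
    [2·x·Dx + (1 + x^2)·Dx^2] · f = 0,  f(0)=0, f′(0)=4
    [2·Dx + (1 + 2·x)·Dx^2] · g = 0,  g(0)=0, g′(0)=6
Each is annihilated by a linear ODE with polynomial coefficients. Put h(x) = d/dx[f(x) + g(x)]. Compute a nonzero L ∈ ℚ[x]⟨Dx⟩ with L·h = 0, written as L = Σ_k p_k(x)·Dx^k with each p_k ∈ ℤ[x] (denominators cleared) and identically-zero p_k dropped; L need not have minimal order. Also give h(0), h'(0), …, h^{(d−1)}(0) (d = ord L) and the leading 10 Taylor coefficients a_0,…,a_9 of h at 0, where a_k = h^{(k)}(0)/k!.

L = (-2 - 12·x + 6·x^2 + 4·x^3) + (-5 - 4·x - 9·x^2 + 12·x^3 + 8·x^4)·Dx + (-1 - x + 2·x^2 + x^3 + 3·x^4 + 2·x^5)·Dx^2  (order 2).
h: a_k = 10, -12, 20, -48, 100, -192, 380, -768, 1540, -3072, …
ICs: h(0) = 10, h′(0) = -12.

f: a_k = 0, 4, 0, -4/3, 0, 4/5, 0, -4/7, 0, 4/9, …
g: a_k = 0, 6, -6, 8, -12, 96/5, -32, 384/7, -96, 512/3, …
Weyl lclm of L_f,L_g ⇒ L₀ (ord ≤ 4).
Derive L from L₀ (diff closure).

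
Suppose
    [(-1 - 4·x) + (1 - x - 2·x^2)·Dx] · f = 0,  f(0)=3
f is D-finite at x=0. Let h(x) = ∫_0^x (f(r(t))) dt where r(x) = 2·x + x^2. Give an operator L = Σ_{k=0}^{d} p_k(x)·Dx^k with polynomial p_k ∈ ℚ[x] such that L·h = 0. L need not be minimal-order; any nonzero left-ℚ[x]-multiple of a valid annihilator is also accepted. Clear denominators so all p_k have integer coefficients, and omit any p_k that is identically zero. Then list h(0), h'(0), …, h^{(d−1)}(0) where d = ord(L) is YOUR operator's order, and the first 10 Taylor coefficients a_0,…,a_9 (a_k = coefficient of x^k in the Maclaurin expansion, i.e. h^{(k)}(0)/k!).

L = (2 + 16·x + 8·x^2)·Dx + (-1 + 3·x + 6·x^2 + 2·x^3)·Dx^2  (order 2).
h: a_k = 0, 3, 3, 13, 39, 717/5, 527, 14103/7, 7839, 31009, …
ICs: h(0) = 0, h′(0) = 3.

f: a_k = 3, 3, 9, 15, 33, 63, 129, 255, 513, 1023, …
f∘r: x↦r, Dx↦Dx/r' in L_f ⇒ L₀.
h=∫₀ˣh₀: take L = L₀·Dx.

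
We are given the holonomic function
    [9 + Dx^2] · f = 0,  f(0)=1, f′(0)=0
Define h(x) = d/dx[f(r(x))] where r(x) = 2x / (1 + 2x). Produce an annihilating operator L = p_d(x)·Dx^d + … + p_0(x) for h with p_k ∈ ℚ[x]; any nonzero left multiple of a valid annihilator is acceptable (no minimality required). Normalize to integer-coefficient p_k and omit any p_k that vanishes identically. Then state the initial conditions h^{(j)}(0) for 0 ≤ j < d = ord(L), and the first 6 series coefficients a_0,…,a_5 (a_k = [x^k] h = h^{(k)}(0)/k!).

f: a_k = 1, 0, -9/2, 0, 27/8, 0, …
h₀=f(r): pull back L_f along r ⇒ L₀.
h=h₀': d/dx-closure on L₀ ⇒ L.
L = (60 + 96·x + 96·x^2) + (12 + 72·x + 144·x^2 + 96·x^3)·Dx + (1 + 8·x + 24·x^2 + 32·x^3 + 16·x^4)·Dx^2  (order 2).
h: a_k = 0, -36, 216, -648, 720, 19656/5, …
ICs: h(0) = 0, h′(0) = -36.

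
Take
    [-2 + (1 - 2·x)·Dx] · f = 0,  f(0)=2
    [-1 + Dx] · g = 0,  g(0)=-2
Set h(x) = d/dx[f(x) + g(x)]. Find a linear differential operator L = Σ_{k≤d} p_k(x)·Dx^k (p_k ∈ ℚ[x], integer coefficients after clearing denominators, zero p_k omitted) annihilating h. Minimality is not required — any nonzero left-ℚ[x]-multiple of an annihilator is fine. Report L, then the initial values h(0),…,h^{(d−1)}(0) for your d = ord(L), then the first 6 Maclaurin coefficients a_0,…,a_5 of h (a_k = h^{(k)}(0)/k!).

f: a_k = 2, 4, 8, 16, 32, 64, …
g: a_k = -2, -2, -1, -1/3, -1/12, -1/60, …
f+g: L₀ = lclm(L_f,L_g), ord ≤ 1+1.
Derive L from L₀ (diff closure).
L = (20 + 8·x) + (-23 - 4·x + 4·x^2)·Dx + (3 - 4·x - 4·x^2)·Dx^2  (order 2).
h: a_k = 2, 14, 47, 383/3, 3839/12, 46079/60, …
ICs: h(0) = 2, h′(0) = 14.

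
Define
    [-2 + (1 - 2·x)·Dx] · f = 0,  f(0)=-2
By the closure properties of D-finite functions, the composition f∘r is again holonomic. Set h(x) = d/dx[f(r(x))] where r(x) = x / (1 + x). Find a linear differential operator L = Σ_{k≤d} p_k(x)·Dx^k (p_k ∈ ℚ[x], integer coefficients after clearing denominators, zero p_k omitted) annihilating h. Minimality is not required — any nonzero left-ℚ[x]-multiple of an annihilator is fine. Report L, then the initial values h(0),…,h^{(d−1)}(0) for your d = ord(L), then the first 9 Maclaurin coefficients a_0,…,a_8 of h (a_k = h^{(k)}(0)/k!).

f: a_k = -2, -4, -8, -16, -32, -64, -128, -256, -512, …
f∘r: x↦r, Dx↦Dx/r' in L_f ⇒ L₀.
Differentiate: ansatz ord ≤ ord L₀ ⇒ L.
L = 2 + (-1 + x)·Dx  (order 1).
h: a_k = -4, -8, -12, -16, -20, -24, -28, -32, -36, …
ICs: h(0) = -4.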